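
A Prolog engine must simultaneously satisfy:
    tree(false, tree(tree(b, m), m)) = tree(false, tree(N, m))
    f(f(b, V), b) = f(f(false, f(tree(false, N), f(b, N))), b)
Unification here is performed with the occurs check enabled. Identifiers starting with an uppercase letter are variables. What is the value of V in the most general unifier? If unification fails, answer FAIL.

Decompose tree/2: false = false,  tree(tree(b, m), m) = tree(N, m).
Delete trivial equation false = false.
Decompose tree/2: tree(b, m) = N,  m = m.
Bind N := tree(b, m); substituting into the one remaining equation that mentions N gives: f(f(b, V), b) = f(f(false, f(tree(false, tree(b, m)), f(b, tree(b, m)))), b).
Delete trivial equation m = m.
Decompose f/2: f(b, V) = f(false, f(tree(false, tree(b, m)), f(b, tree(b, m)))),  b = b.
Decompose f/2: b = false,  V = f(tree(false, tree(b, m)), f(b, tree(b, m))).
Clash: constants b and false differ; no unifier exists.

FAIL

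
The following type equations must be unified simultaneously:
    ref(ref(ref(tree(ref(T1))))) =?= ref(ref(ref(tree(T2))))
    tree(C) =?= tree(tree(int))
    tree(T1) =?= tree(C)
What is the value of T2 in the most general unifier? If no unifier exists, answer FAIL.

ref(tree(int))

Decompose ref/1: ref(ref(tree(ref(T1)))) =?= ref(ref(tree(T2))).
Decompose ref/1: ref(tree(ref(T1))) =?= ref(tree(T2)).
Decompose ref/1: tree(ref(T1)) =?= tree(T2).
Decompose tree/1: ref(T1) =?= T2.
Bind T2 := ref(T1); no other remaining equation mentions T2.
Decompose tree/1: C =?= tree(int).
Bind C := tree(int); substituting into the remaining equation gives: tree(T1) =?= tree(tree(int)).
Decompose tree/1: T1 =?= tree(int).
Bind T1 := tree(int). Substituting into the earlier binding gives T2 := ref(tree(int)).
MGU = { T2 := ref(tree(int)), C := tree(int), T1 := tree(int) }, so T2 := ref(tree(int)).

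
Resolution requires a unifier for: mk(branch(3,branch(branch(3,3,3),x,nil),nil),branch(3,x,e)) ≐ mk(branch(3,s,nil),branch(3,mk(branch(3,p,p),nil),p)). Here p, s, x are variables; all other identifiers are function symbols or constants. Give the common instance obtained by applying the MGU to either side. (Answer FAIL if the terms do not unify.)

Decompose mk/2: branch(3,branch(branch(3,3,3),x,nil),nil) ≐ branch(3,s,nil),  branch(3,x,e) ≐ branch(3,mk(branch(3,p,p),nil),p).
Decompose branch/3: 3 ≐ 3,  branch(branch(3,3,3),x,nil) ≐ s,  nil ≐ nil.
Delete trivial equation 3 ≐ 3.
Bind s := branch(branch(3,3,3),x,nil); no other remaining equation mentions s.
Delete trivial equation nil ≐ nil.
Decompose branch/3: 3 ≐ 3,  x ≐ mk(branch(3,p,p),nil),  e ≐ p.
Delete trivial equation 3 ≐ 3.
Bind x := mk(branch(3,p,p),nil); no other remaining equation mentions x. Substituting into the earlier binding gives s := branch(branch(3,3,3),mk(branch(3,p,p),nil),nil).
Bind p := e. Substituting into the earlier bindings gives s := branch(branch(3,3,3),mk(branch(3,e,e),nil),nil), x := mk(branch(3,e,e),nil).
Applying the MGU to either side gives mk(branch(3,branch(branch(3,3,3),mk(branch(3,e,e),nil),nil),nil),branch(3,mk(branch(3,e,e),nil),e)).

mk(branch(3,branch(branch(3,3,3),mk(branch(3,e,e),nil),nil),nil),branch(3,mk(branch(3,e,e),nil),e))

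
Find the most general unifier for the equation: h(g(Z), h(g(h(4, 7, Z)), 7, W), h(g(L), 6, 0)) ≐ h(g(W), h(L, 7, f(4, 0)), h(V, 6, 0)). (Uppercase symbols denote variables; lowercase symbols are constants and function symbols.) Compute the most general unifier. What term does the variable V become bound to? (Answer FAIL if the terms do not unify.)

Decompose h/3: g(Z) ≐ g(W),  h(g(h(4, 7, Z)), 7, W) ≐ h(L, 7, f(4, 0)),  h(g(L), 6, 0) ≐ h(V, 6, 0).
Decompose g/1: Z ≐ W.
Bind Z := W; substituting into the one remaining equation that mentions Z gives: h(g(h(4, 7, W)), 7, W) ≐ h(L, 7, f(4, 0)).
Decompose h/3: g(h(4, 7, W)) ≐ L,  7 ≐ 7,  W ≐ f(4, 0).
Bind L := g(h(4, 7, W)); substituting into the one remaining equation that mentions L gives: h(g(g(h(4, 7, W))), 6, 0) ≐ h(V, 6, 0).
Delete trivial equation 7 ≐ 7.
Bind W := f(4, 0); substituting into the remaining equation gives: h(g(g(h(4, 7, f(4, 0)))), 6, 0) ≐ h(V, 6, 0). Substituting into the earlier bindings gives Z := f(4, 0), L := g(h(4, 7, f(4, 0))).
Decompose h/3: g(g(h(4, 7, f(4, 0)))) ≐ V,  6 ≐ 6,  0 ≐ 0.
Bind V := g(g(h(4, 7, f(4, 0)))); no other remaining equation mentions V.
Delete trivial equation 6 ≐ 6.
Delete trivial equation 0 ≐ 0.
MGU = { Z ↦ f(4, 0), L ↦ g(h(4, 7, f(4, 0))), W ↦ f(4, 0), V ↦ g(g(h(4, 7, f(4, 0)))) }, so V ↦ g(g(h(4, 7, f(4, 0)))).

g(g(h(4, 7, f(4, 0))))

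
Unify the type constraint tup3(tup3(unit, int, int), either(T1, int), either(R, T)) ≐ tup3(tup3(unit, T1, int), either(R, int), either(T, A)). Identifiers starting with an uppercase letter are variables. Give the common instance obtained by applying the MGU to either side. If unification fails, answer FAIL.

tup3(tup3(unit, int, int), either(int, int), either(int, int))

Decompose tup3/3: tup3(unit, int, int) ≐ tup3(unit, T1, int),  either(T1, int) ≐ either(R, int),  either(R, T) ≐ either(T, A).
Decompose tup3/3: unit ≐ unit,  int ≐ T1,  int ≐ int.
Delete trivial equation unit ≐ unit.
Bind T1 := int; substituting into the one remaining equation that mentions T1 gives: either(int, int) ≐ either(R, int).
Delete trivial equation int ≐ int.
Decompose either/2: int ≐ R,  int ≐ int.
Bind R := int; substituting into the one remaining equation that mentions R gives: either(int, T) ≐ either(T, A).
Delete trivial equation int ≐ int.
Decompose either/2: int ≐ T,  T ≐ A.
Bind T := int; substituting into the remaining equation gives: int ≐ A.
Bind A := int.
Applying the MGU to either side gives tup3(tup3(unit, int, int), either(int, int), either(int, int)).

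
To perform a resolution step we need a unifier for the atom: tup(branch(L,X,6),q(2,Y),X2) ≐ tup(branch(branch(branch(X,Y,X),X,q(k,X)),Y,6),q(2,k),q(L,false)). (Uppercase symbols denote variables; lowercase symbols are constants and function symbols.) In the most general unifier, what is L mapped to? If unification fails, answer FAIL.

Decompose tup/3: branch(L,X,6) ≐ branch(branch(branch(X,Y,X),X,q(k,X)),Y,6),  q(2,Y) ≐ q(2,k),  X2 ≐ q(L,false).
Decompose branch/3: L ≐ branch(branch(X,Y,X),X,q(k,X)),  X ≐ Y,  6 ≐ 6.
Bind L := branch(branch(X,Y,X),X,q(k,X)); substituting into the one remaining equation that mentions L gives: X2 ≐ q(branch(branch(X,Y,X),X,q(k,X)),false).
Bind X := Y; substituting into the one remaining equation that mentions X gives: X2 ≐ q(branch(branch(Y,Y,Y),Y,q(k,Y)),false). Substituting into the earlier binding gives L := branch(branch(Y,Y,Y),Y,q(k,Y)).
Delete trivial equation 6 ≐ 6.
Decompose q/2: 2 ≐ 2,  Y ≐ k.
Delete trivial equation 2 ≐ 2.
Bind Y := k; substituting into the remaining equation gives: X2 ≐ q(branch(branch(k,k,k),k,q(k,k)),false). Substituting into the earlier bindings gives L := branch(branch(k,k,k),k,q(k,k)), X := k.
Bind X2 := q(branch(branch(k,k,k),k,q(k,k)),false).
MGU = { L ↦ branch(branch(k,k,k),k,q(k,k)), X ↦ k, Y ↦ k, X2 ↦ q(branch(branch(k,k,k),k,q(k,k)),false) }, so L ↦ branch(branch(k,k,k),k,q(k,k)).

branch(branch(k,k,k),k,q(k,k))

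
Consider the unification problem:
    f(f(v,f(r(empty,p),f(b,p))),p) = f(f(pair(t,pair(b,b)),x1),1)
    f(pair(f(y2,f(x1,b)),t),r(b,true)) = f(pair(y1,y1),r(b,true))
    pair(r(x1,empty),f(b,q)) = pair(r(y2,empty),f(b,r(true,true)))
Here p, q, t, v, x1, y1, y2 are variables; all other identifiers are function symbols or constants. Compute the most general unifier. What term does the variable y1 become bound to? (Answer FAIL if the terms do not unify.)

f(f(r(empty,1),f(b,1)),f(f(r(empty,1),f(b,1)),b))

Decompose f/2: f(v,f(r(empty,p),f(b,p))) = f(pair(t,pair(b,b)),x1),  p = 1.
Decompose f/2: v = pair(t,pair(b,b)),  f(r(empty,p),f(b,p)) = x1.
Bind v := pair(t,pair(b,b)); no other remaining equation mentions v.
Bind x1 := f(r(empty,p),f(b,p)); substituting into the 2 remaining equations that mention x1 gives: f(pair(f(y2,f(f(r(empty,p),f(b,p)),b)),t),r(b,true)) = f(pair(y1,y1),r(b,true)),  pair(r(f(r(empty,p),f(b,p)),empty),f(b,q)) = pair(r(y2,empty),f(b,r(true,true))).
Bind p := 1; substituting into the remaining equations gives: f(pair(f(y2,f(f(r(empty,1),f(b,1)),b)),t),r(b,true)) = f(pair(y1,y1),r(b,true)),  pair(r(f(r(empty,1),f(b,1)),empty),f(b,q)) = pair(r(y2,empty),f(b,r(true,true))). Substituting into the earlier binding gives x1 := f(r(empty,1),f(b,1)).
Decompose f/2: pair(f(y2,f(f(r(empty,1),f(b,1)),b)),t) = pair(y1,y1),  r(b,true) = r(b,true).
Decompose pair/2: f(y2,f(f(r(empty,1),f(b,1)),b)) = y1,  t = y1.
Bind y1 := f(y2,f(f(r(empty,1),f(b,1)),b)); substituting into the one remaining equation that mentions y1 gives: t = f(y2,f(f(r(empty,1),f(b,1)),b)).
Bind t := f(y2,f(f(r(empty,1),f(b,1)),b)); no other remaining equation mentions t. Substituting into the earlier binding gives v := pair(f(y2,f(f(r(empty,1),f(b,1)),b)),pair(b,b)).
Delete trivial equation r(b,true) = r(b,true).
Decompose pair/2: r(f(r(empty,1),f(b,1)),empty) = r(y2,empty),  f(b,q) = f(b,r(true,true)).
Decompose r/2: f(r(empty,1),f(b,1)) = y2,  empty = empty.
Bind y2 := f(r(empty,1),f(b,1)); no other remaining equation mentions y2. Substituting into the earlier bindings gives v := pair(f(f(r(empty,1),f(b,1)),f(f(r(empty,1),f(b,1)),b)),pair(b,b)), y1 := f(f(r(empty,1),f(b,1)),f(f(r(empty,1),f(b,1)),b)), t := f(f(r(empty,1),f(b,1)),f(f(r(empty,1),f(b,1)),b)).
Delete trivial equation empty = empty.
Decompose f/2: b = b,  q = r(true,true).
Delete trivial equation b = b.
Bind q := r(true,true).
MGU = { v -> pair(f(f(r(empty,1),f(b,1)),f(f(r(empty,1),f(b,1)),b)),pair(b,b)), x1 -> f(r(empty,1),f(b,1)), p -> 1, y1 -> f(f(r(empty,1),f(b,1)),f(f(r(empty,1),f(b,1)),b)), t -> f(f(r(empty,1),f(b,1)),f(f(r(empty,1),f(b,1)),b)), y2 -> f(r(empty,1),f(b,1)), q -> r(true,true) }, so y1 -> f(f(r(empty,1),f(b,1)),f(f(r(empty,1),f(b,1)),b)).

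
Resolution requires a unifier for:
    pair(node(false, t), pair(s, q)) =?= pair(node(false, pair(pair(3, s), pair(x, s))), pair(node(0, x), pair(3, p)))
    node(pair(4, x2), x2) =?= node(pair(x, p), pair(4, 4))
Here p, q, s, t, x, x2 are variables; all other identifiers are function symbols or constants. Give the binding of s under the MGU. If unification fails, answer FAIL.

node(0, 4)

Decompose pair/2: node(false, t) =?= node(false, pair(pair(3, s), pair(x, s))),  pair(s, q) =?= pair(node(0, x), pair(3, p)).
Decompose node/2: false =?= false,  t =?= pair(pair(3, s), pair(x, s)).
Delete trivial equation false =?= false.
Bind t := pair(pair(3, s), pair(x, s)); no other remaining equation mentions t.
Decompose pair/2: s =?= node(0, x),  q =?= pair(3, p).
Bind s := node(0, x); no other remaining equation mentions s. Substituting into the earlier binding gives t := pair(pair(3, node(0, x)), pair(x, node(0, x))).
Bind q := pair(3, p); no other remaining equation mentions q.
Decompose node/2: pair(4, x2) =?= pair(x, p),  x2 =?= pair(4, 4).
Decompose pair/2: 4 =?= x,  x2 =?= p.
Bind x := 4; no other remaining equation mentions x. Substituting into the earlier bindings gives t := pair(pair(3, node(0, 4)), pair(4, node(0, 4))), s := node(0, 4).
Bind x2 := p; substituting into the remaining equation gives: p =?= pair(4, 4).
Bind p := pair(4, 4). Substituting into the earlier bindings gives q := pair(3, pair(4, 4)), x2 := pair(4, 4).
MGU = { t ↦ pair(pair(3, node(0, 4)), pair(4, node(0, 4))), s ↦ node(0, 4), q ↦ pair(3, pair(4, 4)), x ↦ 4, x2 ↦ pair(4, 4), p ↦ pair(4, 4) }, so s ↦ node(0, 4).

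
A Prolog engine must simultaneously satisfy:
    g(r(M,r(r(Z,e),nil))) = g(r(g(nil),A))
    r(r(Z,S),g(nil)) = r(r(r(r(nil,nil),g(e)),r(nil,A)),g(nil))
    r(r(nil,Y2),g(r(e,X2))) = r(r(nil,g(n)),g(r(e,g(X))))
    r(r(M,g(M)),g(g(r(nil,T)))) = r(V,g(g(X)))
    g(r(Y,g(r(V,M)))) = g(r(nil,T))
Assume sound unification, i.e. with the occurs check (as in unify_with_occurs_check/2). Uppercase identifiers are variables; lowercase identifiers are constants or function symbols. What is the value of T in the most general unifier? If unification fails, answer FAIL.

Decompose g/1: r(M,r(r(Z,e),nil)) = r(g(nil),A).
Decompose r/2: M = g(nil),  r(r(Z,e),nil) = A.
Bind M := g(nil); substituting into the 2 remaining equations that mention M gives: r(r(g(nil),g(g(nil))),g(g(r(nil,T)))) = r(V,g(g(X))),  g(r(Y,g(r(V,g(nil))))) = g(r(nil,T)).
Bind A := r(r(Z,e),nil); substituting into the one remaining equation that mentions A gives: r(r(Z,S),g(nil)) = r(r(r(r(nil,nil),g(e)),r(nil,r(r(Z,e),nil))),g(nil)).
Decompose r/2: r(Z,S) = r(r(r(nil,nil),g(e)),r(nil,r(r(Z,e),nil))),  g(nil) = g(nil).
Decompose r/2: Z = r(r(nil,nil),g(e)),  S = r(nil,r(r(Z,e),nil)).
Bind Z := r(r(nil,nil),g(e)); substituting into the one remaining equation that mentions Z gives: S = r(nil,r(r(r(r(nil,nil),g(e)),e),nil)). Substituting into the earlier binding gives A := r(r(r(r(nil,nil),g(e)),e),nil).
Bind S := r(nil,r(r(r(r(nil,nil),g(e)),e),nil)); no other remaining equation mentions S.
Delete trivial equation g(nil) = g(nil).
Decompose r/2: r(nil,Y2) = r(nil,g(n)),  g(r(e,X2)) = g(r(e,g(X))).
Decompose r/2: nil = nil,  Y2 = g(n).
Delete trivial equation nil = nil.
Bind Y2 := g(n); no other remaining equation mentions Y2.
Decompose g/1: r(e,X2) = r(e,g(X)).
Decompose r/2: e = e,  X2 = g(X).
Delete trivial equation e = e.
Bind X2 := g(X); no other remaining equation mentions X2.
Decompose r/2: r(g(nil),g(g(nil))) = V,  g(g(r(nil,T))) = g(g(X)).
Bind V := r(g(nil),g(g(nil))); substituting into the one remaining equation that mentions V gives: g(r(Y,g(r(r(g(nil),g(g(nil))),g(nil))))) = g(r(nil,T)).
Decompose g/1: g(r(nil,T)) = g(X).
Decompose g/1: r(nil,T) = X.
Bind X := r(nil,T); no other remaining equation mentions X. Substituting into the earlier binding gives X2 := g(r(nil,T)).
Decompose g/1: r(Y,g(r(r(g(nil),g(g(nil))),g(nil)))) = r(nil,T).
Decompose r/2: Y = nil,  g(r(r(g(nil),g(g(nil))),g(nil))) = T.
Bind Y := nil; no other remaining equation mentions Y.
Bind T := g(r(r(g(nil),g(g(nil))),g(nil))). Substituting into the earlier bindings gives X2 := g(r(nil,g(r(r(g(nil),g(g(nil))),g(nil))))), X := r(nil,g(r(r(g(nil),g(g(nil))),g(nil)))).
MGU = { M ↦ g(nil), A ↦ r(r(r(r(nil,nil),g(e)),e),nil), Z ↦ r(r(nil,nil),g(e)), S ↦ r(nil,r(r(r(r(nil,nil),g(e)),e),nil)), Y2 ↦ g(n), X2 ↦ g(r(nil,g(r(r(g(nil),g(g(nil))),g(nil))))), V ↦ r(g(nil),g(g(nil))), X ↦ r(nil,g(r(r(g(nil),g(g(nil))),g(nil)))), Y ↦ nil, T ↦ g(r(r(g(nil),g(g(nil))),g(nil))) }, so T ↦ g(r(r(g(nil),g(g(nil))),g(nil))).

g(r(r(g(nil),g(g(nil))),g(nil)))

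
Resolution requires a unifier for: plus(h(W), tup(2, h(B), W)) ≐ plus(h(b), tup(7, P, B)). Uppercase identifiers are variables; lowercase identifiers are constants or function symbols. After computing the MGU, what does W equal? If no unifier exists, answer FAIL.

Decompose plus/2: h(W) ≐ h(b),  tup(2, h(B), W) ≐ tup(7, P, B).
Decompose h/1: W ≐ b.
Bind W := b; substituting into the remaining equation gives: tup(2, h(B), b) ≐ tup(7, P, B).
Decompose tup/3: 2 ≐ 7,  h(B) ≐ P,  b ≐ B.
Clash: constants 2 and 7 differ; no unifier exists.

FAIL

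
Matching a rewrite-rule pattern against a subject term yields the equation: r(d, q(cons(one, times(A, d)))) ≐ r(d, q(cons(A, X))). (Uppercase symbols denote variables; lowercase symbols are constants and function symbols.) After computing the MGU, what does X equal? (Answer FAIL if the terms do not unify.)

Decompose r/2: d ≐ d,  q(cons(one, times(A, d))) ≐ q(cons(A, X)).
Delete trivial equation d ≐ d.
Decompose q/1: cons(one, times(A, d)) ≐ cons(A, X).
Decompose cons/2: one ≐ A,  times(A, d) ≐ X.
Bind A := one; substituting into the remaining equation gives: times(one, d) ≐ X.
Bind X := times(one, d).
MGU = { A -> one, X -> times(one, d) }, so X -> times(one, d).

times(one, d)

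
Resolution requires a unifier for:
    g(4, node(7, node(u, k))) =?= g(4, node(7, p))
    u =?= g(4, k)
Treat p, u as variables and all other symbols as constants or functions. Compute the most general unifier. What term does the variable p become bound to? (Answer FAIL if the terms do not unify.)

Decompose g/2: 4 =?= 4,  node(7, node(u, k)) =?= node(7, p).
Delete trivial equation 4 =?= 4.
Decompose node/2: 7 =?= 7,  node(u, k) =?= p.
Delete trivial equation 7 =?= 7.
Bind p := node(u, k); no other remaining equation mentions p.
Bind u := g(4, k). Substituting into the earlier binding gives p := node(g(4, k), k).
MGU = { p ↦ node(g(4, k), k), u ↦ g(4, k) }, so p ↦ node(g(4, k), k).

node(g(4, k), k)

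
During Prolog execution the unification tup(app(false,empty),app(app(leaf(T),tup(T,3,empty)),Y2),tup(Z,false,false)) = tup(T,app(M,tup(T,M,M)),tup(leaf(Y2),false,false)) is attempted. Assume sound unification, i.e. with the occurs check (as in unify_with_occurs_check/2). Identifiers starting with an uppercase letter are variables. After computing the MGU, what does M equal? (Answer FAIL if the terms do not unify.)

Decompose tup/3: app(false,empty) = T,  app(app(leaf(T),tup(T,3,empty)),Y2) = app(M,tup(T,M,M)),  tup(Z,false,false) = tup(leaf(Y2),false,false).
Bind T := app(false,empty); substituting into the one remaining equation that mentions T gives: app(app(leaf(app(false,empty)),tup(app(false,empty),3,empty)),Y2) = app(M,tup(app(false,empty),M,M)).
Decompose app/2: app(leaf(app(false,empty)),tup(app(false,empty),3,empty)) = M,  Y2 = tup(app(false,empty),M,M).
Bind M := app(leaf(app(false,empty)),tup(app(false,empty),3,empty)); substituting into the one remaining equation that mentions M gives: Y2 = tup(app(false,empty),app(leaf(app(false,empty)),tup(app(false,empty),3,empty)),app(leaf(app(false,empty)),tup(app(false,empty),3,empty))).
Bind Y2 := tup(app(false,empty),app(leaf(app(false,empty)),tup(app(false,empty),3,empty)),app(leaf(app(false,empty)),tup(app(false,empty),3,empty))); substituting into the remaining equation gives: tup(Z,false,false) = tup(leaf(tup(app(false,empty),app(leaf(app(false,empty)),tup(app(false,empty),3,empty)),app(leaf(app(false,empty)),tup(app(false,empty),3,empty)))),false,false).
Decompose tup/3: Z = leaf(tup(app(false,empty),app(leaf(app(false,empty)),tup(app(false,empty),3,empty)),app(leaf(app(false,empty)),tup(app(false,empty),3,empty)))),  false = false,  false = false.
Bind Z := leaf(tup(app(false,empty),app(leaf(app(false,empty)),tup(app(false,empty),3,empty)),app(leaf(app(false,empty)),tup(app(false,empty),3,empty)))); no other remaining equation mentions Z.
Delete trivial equation false = false.
Delete trivial equation false = false.
MGU = { T -> app(false,empty), M -> app(leaf(app(false,empty)),tup(app(false,empty),3,empty)), Y2 -> tup(app(false,empty),app(leaf(app(false,empty)),tup(app(false,empty),3,empty)),app(leaf(app(false,empty)),tup(app(false,empty),3,empty))), Z -> leaf(tup(app(false,empty),app(leaf(app(false,empty)),tup(app(false,empty),3,empty)),app(leaf(app(false,empty)),tup(app(false,empty),3,empty)))) }, so M -> app(leaf(app(false,empty)),tup(app(false,empty),3,empty)).

app(leaf(app(false,empty)),tup(app(false,empty),3,empty))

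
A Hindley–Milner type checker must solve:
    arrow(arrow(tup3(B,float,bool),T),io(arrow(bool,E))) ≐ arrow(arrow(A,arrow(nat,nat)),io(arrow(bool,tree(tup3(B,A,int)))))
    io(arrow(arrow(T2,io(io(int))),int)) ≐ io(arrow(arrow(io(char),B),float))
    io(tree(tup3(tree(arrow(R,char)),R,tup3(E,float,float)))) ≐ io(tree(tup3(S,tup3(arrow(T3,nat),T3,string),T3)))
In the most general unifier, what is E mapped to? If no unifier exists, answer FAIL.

FAIL

Decompose arrow/2: arrow(tup3(B,float,bool),T) ≐ arrow(A,arrow(nat,nat)),  io(arrow(bool,E)) ≐ io(arrow(bool,tree(tup3(B,A,int)))).
Decompose arrow/2: tup3(B,float,bool) ≐ A,  T ≐ arrow(nat,nat).
Bind A := tup3(B,float,bool); substituting into the one remaining equation that mentions A gives: io(arrow(bool,E)) ≐ io(arrow(bool,tree(tup3(B,tup3(B,float,bool),int)))).
Bind T := arrow(nat,nat); no other remaining equation mentions T.
Decompose io/1: arrow(bool,E) ≐ arrow(bool,tree(tup3(B,tup3(B,float,bool),int))).
Decompose arrow/2: bool ≐ bool,  E ≐ tree(tup3(B,tup3(B,float,bool),int)).
Delete trivial equation bool ≐ bool.
Bind E := tree(tup3(B,tup3(B,float,bool),int)); substituting into the one remaining equation that mentions E gives: io(tree(tup3(tree(arrow(R,char)),R,tup3(tree(tup3(B,tup3(B,float,bool),int)),float,float)))) ≐ io(tree(tup3(S,tup3(arrow(T3,nat),T3,string),T3))).
Decompose io/1: arrow(arrow(T2,io(io(int))),int) ≐ arrow(arrow(io(char),B),float).
Decompose arrow/2: arrow(T2,io(io(int))) ≐ arrow(io(char),B),  int ≐ float.
Decompose arrow/2: T2 ≐ io(char),  io(io(int)) ≐ B.
Bind T2 := io(char); no other remaining equation mentions T2.
Bind B := io(io(int)); substituting into the one remaining equation that mentions B gives: io(tree(tup3(tree(arrow(R,char)),R,tup3(tree(tup3(io(io(int)),tup3(io(io(int)),float,bool),int)),float,float)))) ≐ io(tree(tup3(S,tup3(arrow(T3,nat),T3,string),T3))). Substituting into the earlier bindings gives A := tup3(io(io(int)),float,bool), E := tree(tup3(io(io(int)),tup3(io(io(int)),float,bool),int)).
Clash: constants int and float differ; no unifier exists.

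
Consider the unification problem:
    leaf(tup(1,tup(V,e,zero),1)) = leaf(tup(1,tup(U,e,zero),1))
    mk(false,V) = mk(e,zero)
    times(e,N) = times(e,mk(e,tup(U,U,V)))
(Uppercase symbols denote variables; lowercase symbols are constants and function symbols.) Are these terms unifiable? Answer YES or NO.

Decompose leaf/1: tup(1,tup(V,e,zero),1) = tup(1,tup(U,e,zero),1).
Decompose tup/3: 1 = 1,  tup(V,e,zero) = tup(U,e,zero),  1 = 1.
Delete trivial equation 1 = 1.
Decompose tup/3: V = U,  e = e,  zero = zero.
Bind V := U; substituting into the 2 remaining equations that mention V gives: mk(false,U) = mk(e,zero),  times(e,N) = times(e,mk(e,tup(U,U,U))).
Delete trivial equation e = e.
Delete trivial equation zero = zero.
Delete trivial equation 1 = 1.
Decompose mk/2: false = e,  U = zero.
Clash: constants false and e differ; no unifier exists.

NO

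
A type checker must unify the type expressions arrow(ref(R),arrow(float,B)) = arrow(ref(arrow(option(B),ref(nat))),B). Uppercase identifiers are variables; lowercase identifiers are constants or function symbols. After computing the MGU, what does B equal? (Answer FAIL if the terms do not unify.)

FAIL

Decompose arrow/2: ref(R) = ref(arrow(option(B),ref(nat))),  arrow(float,B) = B.
Decompose ref/1: R = arrow(option(B),ref(nat)).
Bind R := arrow(option(B),ref(nat)); no other remaining equation mentions R.
Occurs check fails: B occurs in arrow(float,B); the equation B = arrow(float,B) has no finite solution.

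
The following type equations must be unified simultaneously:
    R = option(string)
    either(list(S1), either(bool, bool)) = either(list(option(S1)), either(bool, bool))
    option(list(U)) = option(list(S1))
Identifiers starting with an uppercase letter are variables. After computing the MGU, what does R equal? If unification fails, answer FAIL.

Bind R := option(string); no other remaining equation mentions R.
Decompose either/2: list(S1) = list(option(S1)),  either(bool, bool) = either(bool, bool).
Decompose list/1: S1 = option(S1).
Occurs check fails: S1 occurs in option(S1); the equation S1 = option(S1) has no finite solution.

FAIL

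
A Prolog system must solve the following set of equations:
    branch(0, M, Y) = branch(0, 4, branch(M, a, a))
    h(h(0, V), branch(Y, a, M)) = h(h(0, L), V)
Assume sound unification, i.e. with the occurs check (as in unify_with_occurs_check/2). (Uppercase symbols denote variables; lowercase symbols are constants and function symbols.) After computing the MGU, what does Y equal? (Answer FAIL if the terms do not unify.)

branch(4, a, a)

Decompose branch/3: 0 = 0,  M = 4,  Y = branch(M, a, a).
Delete trivial equation 0 = 0.
Bind M := 4; substituting into the remaining equations gives: Y = branch(4, a, a),  h(h(0, V), branch(Y, a, 4)) = h(h(0, L), V).
Bind Y := branch(4, a, a); substituting into the remaining equation gives: h(h(0, V), branch(branch(4, a, a), a, 4)) = h(h(0, L), V).
Decompose h/2: h(0, V) = h(0, L),  branch(branch(4, a, a), a, 4) = V.
Decompose h/2: 0 = 0,  V = L.
Delete trivial equation 0 = 0.
Bind V := L; substituting into the remaining equation gives: branch(branch(4, a, a), a, 4) = L.
Bind L := branch(branch(4, a, a), a, 4). Substituting into the earlier binding gives V := branch(branch(4, a, a), a, 4).
MGU = { M = 4, Y = branch(4, a, a), V = branch(branch(4, a, a), a, 4), L = branch(branch(4, a, a), a, 4) }, so Y = branch(4, a, a).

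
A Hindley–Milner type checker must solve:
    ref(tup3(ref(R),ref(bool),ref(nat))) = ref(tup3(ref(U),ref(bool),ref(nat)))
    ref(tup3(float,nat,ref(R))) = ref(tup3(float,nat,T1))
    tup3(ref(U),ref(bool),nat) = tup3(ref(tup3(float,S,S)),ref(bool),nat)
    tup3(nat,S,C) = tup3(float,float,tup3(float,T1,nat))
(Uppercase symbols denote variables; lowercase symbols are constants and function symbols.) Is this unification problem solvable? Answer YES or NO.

NO

Decompose ref/1: tup3(ref(R),ref(bool),ref(nat)) = tup3(ref(U),ref(bool),ref(nat)).
Decompose tup3/3: ref(R) = ref(U),  ref(bool) = ref(bool),  ref(nat) = ref(nat).
Decompose ref/1: R = U.
Bind R := U; substituting into the one remaining equation that mentions R gives: ref(tup3(float,nat,ref(U))) = ref(tup3(float,nat,T1)).
Delete trivial equation ref(bool) = ref(bool).
Delete trivial equation ref(nat) = ref(nat).
Decompose ref/1: tup3(float,nat,ref(U)) = tup3(float,nat,T1).
Decompose tup3/3: float = float,  nat = nat,  ref(U) = T1.
Delete trivial equation float = float.
Delete trivial equation nat = nat.
Bind T1 := ref(U); substituting into the one remaining equation that mentions T1 gives: tup3(nat,S,C) = tup3(float,float,tup3(float,ref(U),nat)).
Decompose tup3/3: ref(U) = ref(tup3(float,S,S)),  ref(bool) = ref(bool),  nat = nat.
Decompose ref/1: U = tup3(float,S,S).
Bind U := tup3(float,S,S); substituting into the one remaining equation that mentions U gives: tup3(nat,S,C) = tup3(float,float,tup3(float,ref(tup3(float,S,S)),nat)). Substituting into the earlier bindings gives R := tup3(float,S,S), T1 := ref(tup3(float,S,S)).
Delete trivial equation ref(bool) = ref(bool).
Delete trivial equation nat = nat.
Decompose tup3/3: nat = float,  S = float,  C = tup3(float,ref(tup3(float,S,S)),nat).
Clash: constants nat and float differ; no unifier exists.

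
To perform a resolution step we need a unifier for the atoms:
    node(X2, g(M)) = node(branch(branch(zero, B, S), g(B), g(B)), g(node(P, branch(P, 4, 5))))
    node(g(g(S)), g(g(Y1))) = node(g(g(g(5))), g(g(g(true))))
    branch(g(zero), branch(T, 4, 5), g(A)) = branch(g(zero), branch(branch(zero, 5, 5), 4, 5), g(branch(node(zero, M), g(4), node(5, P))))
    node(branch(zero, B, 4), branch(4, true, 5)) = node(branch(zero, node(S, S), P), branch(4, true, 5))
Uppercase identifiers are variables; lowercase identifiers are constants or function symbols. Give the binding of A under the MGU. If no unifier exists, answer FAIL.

branch(node(zero, node(4, branch(4, 4, 5))), g(4), node(5, 4))

Decompose node/2: X2 = branch(branch(zero, B, S), g(B), g(B)),  g(M) = g(node(P, branch(P, 4, 5))).
Bind X2 := branch(branch(zero, B, S), g(B), g(B)); no other remaining equation mentions X2.
Decompose g/1: M = node(P, branch(P, 4, 5)).
Bind M := node(P, branch(P, 4, 5)); substituting into the one remaining equation that mentions M gives: branch(g(zero), branch(T, 4, 5), g(A)) = branch(g(zero), branch(branch(zero, 5, 5), 4, 5), g(branch(node(zero, node(P, branch(P, 4, 5))), g(4), node(5, P)))).
Decompose node/2: g(g(S)) = g(g(g(5))),  g(g(Y1)) = g(g(g(true))).
Decompose g/1: g(S) = g(g(5)).
Decompose g/1: S = g(5).
Bind S := g(5); substituting into the one remaining equation that mentions S gives: node(branch(zero, B, 4), branch(4, true, 5)) = node(branch(zero, node(g(5), g(5)), P), branch(4, true, 5)). Substituting into the earlier binding gives X2 := branch(branch(zero, B, g(5)), g(B), g(B)).
Decompose g/1: g(Y1) = g(g(true)).
Decompose g/1: Y1 = g(true).
Bind Y1 := g(true); no other remaining equation mentions Y1.
Decompose branch/3: g(zero) = g(zero),  branch(T, 4, 5) = branch(branch(zero, 5, 5), 4, 5),  g(A) = g(branch(node(zero, node(P, branch(P, 4, 5))), g(4), node(5, P))).
Delete trivial equation g(zero) = g(zero).
Decompose branch/3: T = branch(zero, 5, 5),  4 = 4,  5 = 5.
Bind T := branch(zero, 5, 5); no other remaining equation mentions T.
Delete trivial equation 4 = 4.
Delete trivial equation 5 = 5.
Decompose g/1: A = branch(node(zero, node(P, branch(P, 4, 5))), g(4), node(5, P)).
Bind A := branch(node(zero, node(P, branch(P, 4, 5))), g(4), node(5, P)); no other remaining equation mentions A.
Decompose node/2: branch(zero, B, 4) = branch(zero, node(g(5), g(5)), P),  branch(4, true, 5) = branch(4, true, 5).
Decompose branch/3: zero = zero,  B = node(g(5), g(5)),  4 = P.
Delete trivial equation zero = zero.
Bind B := node(g(5), g(5)); no other remaining equation mentions B. Substituting into the earlier binding gives X2 := branch(branch(zero, node(g(5), g(5)), g(5)), g(node(g(5), g(5))), g(node(g(5), g(5)))).
Bind P := 4; no other remaining equation mentions P. Substituting into the earlier bindings gives M := node(4, branch(4, 4, 5)), A := branch(node(zero, node(4, branch(4, 4, 5))), g(4), node(5, 4)).
Delete trivial equation branch(4, true, 5) = branch(4, true, 5).
MGU = { X2 ↦ branch(branch(zero, node(g(5), g(5)), g(5)), g(node(g(5), g(5))), g(node(g(5), g(5)))), M ↦ node(4, branch(4, 4, 5)), S ↦ g(5), Y1 ↦ g(true), T ↦ branch(zero, 5, 5), A ↦ branch(node(zero, node(4, branch(4, 4, 5))), g(4), node(5, 4)), B ↦ node(g(5), g(5)), P ↦ 4 }, so A ↦ branch(node(zero, node(4, branch(4, 4, 5))), g(4), node(5, 4)).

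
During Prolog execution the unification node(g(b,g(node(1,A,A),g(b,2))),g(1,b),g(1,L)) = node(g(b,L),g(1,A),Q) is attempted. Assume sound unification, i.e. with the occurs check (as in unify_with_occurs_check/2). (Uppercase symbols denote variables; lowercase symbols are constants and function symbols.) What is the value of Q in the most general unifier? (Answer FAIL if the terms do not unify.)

Decompose node/3: g(b,g(node(1,A,A),g(b,2))) = g(b,L),  g(1,b) = g(1,A),  g(1,L) = Q.
Decompose g/2: b = b,  g(node(1,A,A),g(b,2)) = L.
Delete trivial equation b = b.
Bind L := g(node(1,A,A),g(b,2)); substituting into the one remaining equation that mentions L gives: g(1,g(node(1,A,A),g(b,2))) = Q.
Decompose g/2: 1 = 1,  b = A.
Delete trivial equation 1 = 1.
Bind A := b; substituting into the remaining equation gives: g(1,g(node(1,b,b),g(b,2))) = Q. Substituting into the earlier binding gives L := g(node(1,b,b),g(b,2)).
Bind Q := g(1,g(node(1,b,b),g(b,2))).
MGU = { L ↦ g(node(1,b,b),g(b,2)), A ↦ b, Q ↦ g(1,g(node(1,b,b),g(b,2))) }, so Q ↦ g(1,g(node(1,b,b),g(b,2))).

g(1,g(node(1,b,b),g(b,2)))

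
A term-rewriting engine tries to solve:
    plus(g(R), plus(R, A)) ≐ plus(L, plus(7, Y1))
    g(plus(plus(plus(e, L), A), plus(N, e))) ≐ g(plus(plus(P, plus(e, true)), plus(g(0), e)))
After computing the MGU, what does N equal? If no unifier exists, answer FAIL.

Decompose plus/2: g(R) ≐ L,  plus(R, A) ≐ plus(7, Y1).
Bind L := g(R); substituting into the one remaining equation that mentions L gives: g(plus(plus(plus(e, g(R)), A), plus(N, e))) ≐ g(plus(plus(P, plus(e, true)), plus(g(0), e))).
Decompose plus/2: R ≐ 7,  A ≐ Y1.
Bind R := 7; substituting into the one remaining equation that mentions R gives: g(plus(plus(plus(e, g(7)), A), plus(N, e))) ≐ g(plus(plus(P, plus(e, true)), plus(g(0), e))). Substituting into the earlier binding gives L := g(7).
Bind A := Y1; substituting into the remaining equation gives: g(plus(plus(plus(e, g(7)), Y1), plus(N, e))) ≐ g(plus(plus(P, plus(e, true)), plus(g(0), e))).
Decompose g/1: plus(plus(plus(e, g(7)), Y1), plus(N, e)) ≐ plus(plus(P, plus(e, true)), plus(g(0), e)).
Decompose plus/2: plus(plus(e, g(7)), Y1) ≐ plus(P, plus(e, true)),  plus(N, e) ≐ plus(g(0), e).
Decompose plus/2: plus(e, g(7)) ≐ P,  Y1 ≐ plus(e, true).
Bind P := plus(e, g(7)); no other remaining equation mentions P.
Bind Y1 := plus(e, true); no other remaining equation mentions Y1. Substituting into the earlier binding gives A := plus(e, true).
Decompose plus/2: N ≐ g(0),  e ≐ e.
Bind N := g(0); no other remaining equation mentions N.
Delete trivial equation e ≐ e.
MGU = { L -> g(7), R -> 7, A -> plus(e, true), P -> plus(e, g(7)), Y1 -> plus(e, true), N -> g(0) }, so N -> g(0).

g(0)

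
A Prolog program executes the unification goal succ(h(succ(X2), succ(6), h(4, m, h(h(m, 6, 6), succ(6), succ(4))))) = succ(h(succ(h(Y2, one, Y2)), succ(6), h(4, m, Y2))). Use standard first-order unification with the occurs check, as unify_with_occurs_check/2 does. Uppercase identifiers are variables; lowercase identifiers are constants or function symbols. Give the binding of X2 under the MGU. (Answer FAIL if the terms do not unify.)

Decompose succ/1: h(succ(X2), succ(6), h(4, m, h(h(m, 6, 6), succ(6), succ(4)))) = h(succ(h(Y2, one, Y2)), succ(6), h(4, m, Y2)).
Decompose h/3: succ(X2) = succ(h(Y2, one, Y2)),  succ(6) = succ(6),  h(4, m, h(h(m, 6, 6), succ(6), succ(4))) = h(4, m, Y2).
Decompose succ/1: X2 = h(Y2, one, Y2).
Bind X2 := h(Y2, one, Y2); no other remaining equation mentions X2.
Delete trivial equation succ(6) = succ(6).
Decompose h/3: 4 = 4,  m = m,  h(h(m, 6, 6), succ(6), succ(4)) = Y2.
Delete trivial equation 4 = 4.
Delete trivial equation m = m.
Bind Y2 := h(h(m, 6, 6), succ(6), succ(4)). Substituting into the earlier binding gives X2 := h(h(h(m, 6, 6), succ(6), succ(4)), one, h(h(m, 6, 6), succ(6), succ(4))).
MGU = { X2 = h(h(h(m, 6, 6), succ(6), succ(4)), one, h(h(m, 6, 6), succ(6), succ(4))), Y2 = h(h(m, 6, 6), succ(6), succ(4)) }, so X2 = h(h(h(m, 6, 6), succ(6), succ(4)), one, h(h(m, 6, 6), succ(6), succ(4))).

h(h(h(m, 6, 6), succ(6), succ(4)), one, h(h(m, 6, 6), succ(6), succ(4)))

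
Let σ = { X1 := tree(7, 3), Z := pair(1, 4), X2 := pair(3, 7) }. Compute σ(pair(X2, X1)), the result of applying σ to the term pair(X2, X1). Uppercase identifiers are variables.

pair(pair(3, 7), tree(7, 3))

Replace each occurrence of X1 with tree(7, 3).
Replace each occurrence of X2 with pair(3, 7).
Result: pair(pair(3, 7), tree(7, 3)).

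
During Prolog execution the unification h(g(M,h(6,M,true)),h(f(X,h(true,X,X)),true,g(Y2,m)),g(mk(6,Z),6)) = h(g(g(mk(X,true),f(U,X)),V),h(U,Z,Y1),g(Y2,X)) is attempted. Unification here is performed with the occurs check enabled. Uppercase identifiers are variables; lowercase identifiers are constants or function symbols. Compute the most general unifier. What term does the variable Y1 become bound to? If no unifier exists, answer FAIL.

g(mk(6,true),m)

Decompose h/3: g(M,h(6,M,true)) = g(g(mk(X,true),f(U,X)),V),  h(f(X,h(true,X,X)),true,g(Y2,m)) = h(U,Z,Y1),  g(mk(6,Z),6) = g(Y2,X).
Decompose g/2: M = g(mk(X,true),f(U,X)),  h(6,M,true) = V.
Bind M := g(mk(X,true),f(U,X)); substituting into the one remaining equation that mentions M gives: h(6,g(mk(X,true),f(U,X)),true) = V.
Bind V := h(6,g(mk(X,true),f(U,X)),true); no other remaining equation mentions V.
Decompose h/3: f(X,h(true,X,X)) = U,  true = Z,  g(Y2,m) = Y1.
Bind U := f(X,h(true,X,X)); no other remaining equation mentions U. Substituting into the earlier bindings gives M := g(mk(X,true),f(f(X,h(true,X,X)),X)), V := h(6,g(mk(X,true),f(f(X,h(true,X,X)),X)),true).
Bind Z := true; substituting into the one remaining equation that mentions Z gives: g(mk(6,true),6) = g(Y2,X).
Bind Y1 := g(Y2,m); no other remaining equation mentions Y1.
Decompose g/2: mk(6,true) = Y2,  6 = X.
Bind Y2 := mk(6,true); no other remaining equation mentions Y2. Substituting into the earlier binding gives Y1 := g(mk(6,true),m).
Bind X := 6. Substituting into the earlier bindings gives M := g(mk(6,true),f(f(6,h(true,6,6)),6)), V := h(6,g(mk(6,true),f(f(6,h(true,6,6)),6)),true), U := f(6,h(true,6,6)).
MGU = { M = g(mk(6,true),f(f(6,h(true,6,6)),6)), V = h(6,g(mk(6,true),f(f(6,h(true,6,6)),6)),true), U = f(6,h(true,6,6)), Z = true, Y1 = g(mk(6,true),m), Y2 = mk(6,true), X = 6 }, so Y1 = g(mk(6,true),m).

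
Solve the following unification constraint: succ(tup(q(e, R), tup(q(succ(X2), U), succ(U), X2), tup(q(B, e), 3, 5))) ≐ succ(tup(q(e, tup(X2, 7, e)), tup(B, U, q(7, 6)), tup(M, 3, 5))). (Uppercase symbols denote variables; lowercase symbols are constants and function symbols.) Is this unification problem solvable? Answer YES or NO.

NO

Decompose succ/1: tup(q(e, R), tup(q(succ(X2), U), succ(U), X2), tup(q(B, e), 3, 5)) ≐ tup(q(e, tup(X2, 7, e)), tup(B, U, q(7, 6)), tup(M, 3, 5)).
Decompose tup/3: q(e, R) ≐ q(e, tup(X2, 7, e)),  tup(q(succ(X2), U), succ(U), X2) ≐ tup(B, U, q(7, 6)),  tup(q(B, e), 3, 5) ≐ tup(M, 3, 5).
Decompose q/2: e ≐ e,  R ≐ tup(X2, 7, e).
Delete trivial equation e ≐ e.
Bind R := tup(X2, 7, e); no other remaining equation mentions R.
Decompose tup/3: q(succ(X2), U) ≐ B,  succ(U) ≐ U,  X2 ≐ q(7, 6).
Bind B := q(succ(X2), U); substituting into the one remaining equation that mentions B gives: tup(q(q(succ(X2), U), e), 3, 5) ≐ tup(M, 3, 5).
Occurs check fails: U occurs in succ(U); the equation U ≐ succ(U) has no finite solution.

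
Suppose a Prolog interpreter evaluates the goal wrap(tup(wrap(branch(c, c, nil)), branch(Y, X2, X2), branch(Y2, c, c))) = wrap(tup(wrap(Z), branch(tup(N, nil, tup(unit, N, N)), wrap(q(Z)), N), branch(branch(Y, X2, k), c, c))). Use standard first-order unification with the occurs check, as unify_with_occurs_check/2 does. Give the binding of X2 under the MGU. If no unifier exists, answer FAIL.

Decompose wrap/1: tup(wrap(branch(c, c, nil)), branch(Y, X2, X2), branch(Y2, c, c)) = tup(wrap(Z), branch(tup(N, nil, tup(unit, N, N)), wrap(q(Z)), N), branch(branch(Y, X2, k), c, c)).
Decompose tup/3: wrap(branch(c, c, nil)) = wrap(Z),  branch(Y, X2, X2) = branch(tup(N, nil, tup(unit, N, N)), wrap(q(Z)), N),  branch(Y2, c, c) = branch(branch(Y, X2, k), c, c).
Decompose wrap/1: branch(c, c, nil) = Z.
Bind Z := branch(c, c, nil); substituting into the one remaining equation that mentions Z gives: branch(Y, X2, X2) = branch(tup(N, nil, tup(unit, N, N)), wrap(q(branch(c, c, nil))), N).
Decompose branch/3: Y = tup(N, nil, tup(unit, N, N)),  X2 = wrap(q(branch(c, c, nil))),  X2 = N.
Bind Y := tup(N, nil, tup(unit, N, N)); substituting into the one remaining equation that mentions Y gives: branch(Y2, c, c) = branch(branch(tup(N, nil, tup(unit, N, N)), X2, k), c, c).
Bind X2 := wrap(q(branch(c, c, nil))); substituting into the remaining equations gives: wrap(q(branch(c, c, nil))) = N,  branch(Y2, c, c) = branch(branch(tup(N, nil, tup(unit, N, N)), wrap(q(branch(c, c, nil))), k), c, c).
Bind N := wrap(q(branch(c, c, nil))); substituting into the remaining equation gives: branch(Y2, c, c) = branch(branch(tup(wrap(q(branch(c, c, nil))), nil, tup(unit, wrap(q(branch(c, c, nil))), wrap(q(branch(c, c, nil))))), wrap(q(branch(c, c, nil))), k), c, c). Substituting into the earlier binding gives Y := tup(wrap(q(branch(c, c, nil))), nil, tup(unit, wrap(q(branch(c, c, nil))), wrap(q(branch(c, c, nil))))).
Decompose branch/3: Y2 = branch(tup(wrap(q(branch(c, c, nil))), nil, tup(unit, wrap(q(branch(c, c, nil))), wrap(q(branch(c, c, nil))))), wrap(q(branch(c, c, nil))), k),  c = c,  c = c.
Bind Y2 := branch(tup(wrap(q(branch(c, c, nil))), nil, tup(unit, wrap(q(branch(c, c, nil))), wrap(q(branch(c, c, nil))))), wrap(q(branch(c, c, nil))), k); no other remaining equation mentions Y2.
Delete trivial equation c = c.
Delete trivial equation c = c.
MGU = { Z ↦ branch(c, c, nil), Y ↦ tup(wrap(q(branch(c, c, nil))), nil, tup(unit, wrap(q(branch(c, c, nil))), wrap(q(branch(c, c, nil))))), X2 ↦ wrap(q(branch(c, c, nil))), N ↦ wrap(q(branch(c, c, nil))), Y2 ↦ branch(tup(wrap(q(branch(c, c, nil))), nil, tup(unit, wrap(q(branch(c, c, nil))), wrap(q(branch(c, c, nil))))), wrap(q(branch(c, c, nil))), k) }, so X2 ↦ wrap(q(branch(c, c, nil))).

wrap(q(branch(c, c, nil)))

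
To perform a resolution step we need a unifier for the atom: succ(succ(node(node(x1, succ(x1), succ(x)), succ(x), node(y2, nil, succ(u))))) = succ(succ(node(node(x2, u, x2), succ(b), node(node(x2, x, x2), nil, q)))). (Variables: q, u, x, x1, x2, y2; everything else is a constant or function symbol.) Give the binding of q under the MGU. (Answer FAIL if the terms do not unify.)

succ(succ(succ(b)))

Decompose succ/1: succ(node(node(x1, succ(x1), succ(x)), succ(x), node(y2, nil, succ(u)))) = succ(node(node(x2, u, x2), succ(b), node(node(x2, x, x2), nil, q))).
Decompose succ/1: node(node(x1, succ(x1), succ(x)), succ(x), node(y2, nil, succ(u))) = node(node(x2, u, x2), succ(b), node(node(x2, x, x2), nil, q)).
Decompose node/3: node(x1, succ(x1), succ(x)) = node(x2, u, x2),  succ(x) = succ(b),  node(y2, nil, succ(u)) = node(node(x2, x, x2), nil, q).
Decompose node/3: x1 = x2,  succ(x1) = u,  succ(x) = x2.
Bind x1 := x2; substituting into the one remaining equation that mentions x1 gives: succ(x2) = u.
Bind u := succ(x2); substituting into the one remaining equation that mentions u gives: node(y2, nil, succ(succ(x2))) = node(node(x2, x, x2), nil, q).
Bind x2 := succ(x); substituting into the one remaining equation that mentions x2 gives: node(y2, nil, succ(succ(succ(x)))) = node(node(succ(x), x, succ(x)), nil, q). Substituting into the earlier bindings gives x1 := succ(x), u := succ(succ(x)).
Decompose succ/1: x = b.
Bind x := b; substituting into the remaining equation gives: node(y2, nil, succ(succ(succ(b)))) = node(node(succ(b), b, succ(b)), nil, q). Substituting into the earlier bindings gives x1 := succ(b), u := succ(succ(b)), x2 := succ(b).
Decompose node/3: y2 = node(succ(b), b, succ(b)),  nil = nil,  succ(succ(succ(b))) = q.
Bind y2 := node(succ(b), b, succ(b)); no other remaining equation mentions y2.
Delete trivial equation nil = nil.
Bind q := succ(succ(succ(b))).
MGU = { x1 -> succ(b), u -> succ(succ(b)), x2 -> succ(b), x -> b, y2 -> node(succ(b), b, succ(b)), q -> succ(succ(succ(b))) }, so q -> succ(succ(succ(b))).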